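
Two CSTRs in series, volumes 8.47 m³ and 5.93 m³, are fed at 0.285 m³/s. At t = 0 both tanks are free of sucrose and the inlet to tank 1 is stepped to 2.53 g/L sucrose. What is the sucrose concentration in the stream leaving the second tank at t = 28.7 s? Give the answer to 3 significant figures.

Time constants: τᵢ = Vᵢ/Q for each well-mixed tank.
τ₁ = 8.47/0.285 = 29.719 s; τ₂ = 5.93/0.285 = 20.807 s.
Solving the cascade with C₁(0)=C₂(0)=0 gives C₂(t) = C_in[1 − (τ₁ e^(−t/τ₁) − τ₂ e^(−t/τ₂))/(τ₁ − τ₂)].
At t = 28.7: e^(−t/τ₁) = 0.38072, e^(−t/τ₂) = 0.25174.
C₂ = 2.53·[1 − (29.719·0.38072 − 20.807·0.25174)/(8.9123)] = 2.53·0.31818 = 0.80500 g/L.

0.805 g/L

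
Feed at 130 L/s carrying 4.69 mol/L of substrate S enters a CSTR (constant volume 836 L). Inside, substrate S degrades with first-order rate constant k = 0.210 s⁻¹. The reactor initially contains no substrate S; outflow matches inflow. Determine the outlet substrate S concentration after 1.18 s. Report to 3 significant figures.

Accumulation = in − out − consumed: V dC/dt = Q C_in − Q C − k V C.
dC/dt = (Q/V) C_in − (Q/V + k) C; effective rate a = Q/V + k = 0.15550 + 0.210 = 0.36550 s⁻¹.
C_ss = Q C_in/(Q + kV) = 1.9954 mol/L; C(t) = C_ss + (C₀ − C_ss) e^(−a t).
C(1.18) = 1.9954 + (-1.9954)·e^(−0.36550·1.18) = 1.9954 + (-1.9954)·0.64967 = 0.69903 mol/L.

0.699 mol/L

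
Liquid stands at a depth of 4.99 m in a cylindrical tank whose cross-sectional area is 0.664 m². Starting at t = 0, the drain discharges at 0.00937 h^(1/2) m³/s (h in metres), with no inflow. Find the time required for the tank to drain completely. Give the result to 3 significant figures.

A dh/dt = −Q_out = −0.00937 √h.
This is separable: 2 d(√h)/dt = −0.00937/A, so √h = √h₀ − (0.00937/(2A)) t.
Set h = 0: 2√h₀ = (0.00937/A) t_empty ⇒ t_empty = 2A√h₀/0.00937.
t_empty = 2·0.664·√4.99/0.00937 = 1.3280·2.2338/0.00937 = 316.60 s.

317 s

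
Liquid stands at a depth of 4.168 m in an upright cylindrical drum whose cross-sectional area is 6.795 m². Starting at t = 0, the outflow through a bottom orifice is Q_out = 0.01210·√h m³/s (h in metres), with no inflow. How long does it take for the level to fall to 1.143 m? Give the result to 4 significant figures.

With no inflow, A dh/dt = −0.01210 √h.
∫ h^(−1/2) dh = −(0.01210/A) ∫ dt, giving 2√h = 2√h₀ − (0.01210/A) t.
t = 2A(√h₀ − √h)/0.01210 = 2·6.795·(√4.168 − √1.143)/0.01210
  = 13.5900 × (2.04157 − 1.06911) / 0.01210 = 1092.20 s.

1092 s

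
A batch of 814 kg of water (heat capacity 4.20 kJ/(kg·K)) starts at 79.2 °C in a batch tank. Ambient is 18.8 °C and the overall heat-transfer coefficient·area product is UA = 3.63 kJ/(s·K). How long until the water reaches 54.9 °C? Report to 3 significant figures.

Lumped-capacitance energy balance: M c_p dT/dt = UA(T_amb − T).
τ = M c_p/UA = 941.82 s; T_ss = T_amb = 18.800 °C.
T(t) = T_ss + (T₀ − T_ss)e^(−t/τ); set T = 54.9:
t = −τ ln[(T − T_ss)/(T₀ − T_ss)] = −941.82 · ln(0.59768) = 484.75 s.

485 s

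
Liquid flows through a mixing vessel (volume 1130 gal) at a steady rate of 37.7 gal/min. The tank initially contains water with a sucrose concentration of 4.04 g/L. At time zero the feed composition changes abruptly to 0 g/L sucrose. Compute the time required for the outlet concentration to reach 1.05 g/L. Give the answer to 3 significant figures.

40.4 min

Species balance: V dC/dt = Q(C_in − C) ⇒ τ = V/Q = 29.973 min.
C(t) = C_in + (C₀ − C_in) e^(−t/τ). Set C = 1.05 and solve for t:
e^(−t/τ) = (C − C_in)/(C₀ − C_in) = (1.05 − 0)/(4.04 − 0) = 0.25990
t = −τ ln(…) = 29.973 × 1.3475 = 40.388 min.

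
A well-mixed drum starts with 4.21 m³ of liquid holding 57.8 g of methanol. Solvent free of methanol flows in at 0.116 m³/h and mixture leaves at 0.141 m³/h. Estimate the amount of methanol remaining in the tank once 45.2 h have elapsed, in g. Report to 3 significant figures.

Let m(t) be the amount of methanol. Volume: V(t) = V₀ + (Q_in − Q_out) t = 4.21 − 0.025000 t; V(45.2) = 3.0800 m³.
Species balance (pure solvent in): dm/dt = −Q_out · m/V(t).
Separate: dm/m = −Q_out dt/V(t) ⇒ ln(m/m₀) = −(Q_out/(Q_in−Q_out)) ln(V/V₀).
m = m₀ (V₀/V)^(Q_out/(Q_in−Q_out)) = 57.8 × (4.21/3.0800)^(-5.6400) = 9.9175 g.

9.92 g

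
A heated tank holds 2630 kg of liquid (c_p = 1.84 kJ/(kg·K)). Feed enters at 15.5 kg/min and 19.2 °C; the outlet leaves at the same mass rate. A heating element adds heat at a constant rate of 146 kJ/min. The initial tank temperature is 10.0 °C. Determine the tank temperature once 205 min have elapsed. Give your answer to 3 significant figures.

M c_p dT/dt = ṁ c_p (T_in − T) + Q̇.
Rearrange: dT/dt = (T_ss − T)/τ with τ = M/ṁ = 169.68 min and T_ss = T_in + Q̇/(ṁ c_p) = 24.319 °C.
This is linear first-order; T(t) = T_ss + (T₀ − T_ss) e^(−t/τ).
T(205) = 24.319 + (-14.319)·e^(−205/169.68) = 24.319 + (-14.319)·0.29874 = 20.041 °C.

20.0 °C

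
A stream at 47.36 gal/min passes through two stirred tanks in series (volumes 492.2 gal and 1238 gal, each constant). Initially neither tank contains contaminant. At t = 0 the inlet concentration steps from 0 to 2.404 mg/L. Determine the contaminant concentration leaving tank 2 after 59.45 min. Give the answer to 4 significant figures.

Each tank obeys Vᵢ dCᵢ/dt = Q(Cᵢ₋₁ − Cᵢ), so τᵢ = Vᵢ/Q.
τ₁ = 492.2/47.36 = 10.3927 min; τ₂ = 1238/47.36 = 26.1402 min.
Solving the cascade with C₁(0)=C₂(0)=0 gives C₂(t) = C_in[1 − (τ₁ e^(−t/τ₁) − τ₂ e^(−t/τ₂))/(τ₁ − τ₂)].
At t = 59.45: e^(−t/τ₁) = 0.00327859, e^(−t/τ₂) = 0.102872.
C₂ = 2.404·[1 − (10.3927·0.00327859 − 26.1402·0.102872)/(-15.7475)] = 2.404·0.831401 = 1.99869 mg/L.

1.999 mg/L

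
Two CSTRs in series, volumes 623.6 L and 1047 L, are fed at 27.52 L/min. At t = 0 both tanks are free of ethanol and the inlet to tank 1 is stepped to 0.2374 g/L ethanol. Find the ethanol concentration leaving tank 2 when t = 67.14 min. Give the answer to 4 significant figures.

0.1549 g/L

Species balance on tank i: dCᵢ/dt = (Cᵢ₋₁ − Cᵢ)/τᵢ with τᵢ = Vᵢ/Q.
τ₁ = 623.6/27.52 = 22.6599 min; τ₂ = 1047/27.52 = 38.0451 min.
Tank 1: C₁ = C_in(1 − e^(−t/τ₁)). Tank 2 (τ₁ ≠ τ₂): C₂ = C_in[1 − (τ₁ e^(−t/τ₁) − τ₂ e^(−t/τ₂))/(τ₁ − τ₂)].
At t = 67.14: e^(−t/τ₁) = 0.0516665, e^(−t/τ₂) = 0.171230.
C₂ = 0.2374·[1 − (22.6599·0.0516665 − 38.0451·0.171230)/(-15.3852)] = 0.2374·0.652673 = 0.154945 g/L.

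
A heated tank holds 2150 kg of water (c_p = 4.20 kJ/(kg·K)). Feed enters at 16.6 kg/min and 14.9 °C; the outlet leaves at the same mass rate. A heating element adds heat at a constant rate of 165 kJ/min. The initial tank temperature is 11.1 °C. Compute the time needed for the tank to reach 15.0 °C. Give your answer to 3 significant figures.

Heat balance on the well-mixed liquid: M c_p dT/dt = ṁ c_p (T_in − T) + 165.
τ = M/ṁ = 129.52 min; T_ss = T_in + Q̇/(ṁ c_p) = 17.267 °C.
T(t) = T_ss + (T₀ − T_ss) e^(−t/τ). Set T = 15.0:
e^(−t/τ) = (15.0 − 17.267)/(11.1 − 17.267) = 0.36756
t = −129.52 · ln(0.36756) = 129.63 min.

130 min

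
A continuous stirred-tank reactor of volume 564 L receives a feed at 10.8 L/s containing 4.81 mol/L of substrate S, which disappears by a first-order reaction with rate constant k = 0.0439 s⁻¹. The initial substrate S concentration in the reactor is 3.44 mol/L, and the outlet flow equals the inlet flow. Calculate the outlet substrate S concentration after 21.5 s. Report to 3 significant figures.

V dC/dt = Q(C_in − C) − k V C.
dC/dt = (Q/V) C_in − (Q/V + k) C; effective rate a = Q/V + k = 0.019149 + 0.0439 = 0.063049 s⁻¹.
C_ss = Q C_in/(Q + kV) = 1.4609 mol/L; C(t) = C_ss + (C₀ − C_ss) e^(−a t).
C(21.5) = 1.4609 + (1.9791)·e^(−0.063049·21.5) = 1.4609 + (1.9791)·0.25780 = 1.9711 mol/L.

1.97 mol/L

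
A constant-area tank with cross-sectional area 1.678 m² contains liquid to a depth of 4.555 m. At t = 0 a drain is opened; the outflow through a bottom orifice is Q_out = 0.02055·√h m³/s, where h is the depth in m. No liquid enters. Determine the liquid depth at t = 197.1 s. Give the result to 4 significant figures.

0.8599 m

With no inflow, A dh/dt = −0.02055 √h.
Separate and integrate: 2(√h − √h₀) = −(0.02055/A) t.
√h = √4.555 − 0.02055·197.1/(2·1.678) = 2.13424 − 1.20691 = 0.927330.
h = 0.927330² = 0.859941 m.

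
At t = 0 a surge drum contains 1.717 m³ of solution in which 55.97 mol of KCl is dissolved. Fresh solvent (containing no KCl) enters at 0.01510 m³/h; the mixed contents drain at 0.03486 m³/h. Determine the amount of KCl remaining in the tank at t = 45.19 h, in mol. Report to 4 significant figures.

Let m(t) be the amount of KCl. Volume: V(t) = V₀ + (Q_in − Q_out) t = 1.717 − 0.0197600 t; V(45.19) = 0.824046 m³.
No KCl enters, so dm/dt = −Q_out · (m/V).
Separate: dm/m = −Q_out dt/V(t) ⇒ ln(m/m₀) = −(Q_out/(Q_in−Q_out)) ln(V/V₀).
m = m₀ (V₀/V)^(Q_out/(Q_in−Q_out)) = 55.97 × (1.717/0.824046)^(-1.76417) = 15.3287 mol.

15.33 mol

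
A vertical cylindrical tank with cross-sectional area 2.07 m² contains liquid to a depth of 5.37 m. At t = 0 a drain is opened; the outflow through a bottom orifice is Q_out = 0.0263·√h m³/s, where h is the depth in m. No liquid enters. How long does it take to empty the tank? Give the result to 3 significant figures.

365 s

With no inflow, A dh/dt = −0.0263 √h.
∫ h^(−1/2) dh = −(0.0263/A) ∫ dt, giving 2√h = 2√h₀ − (0.0263/A) t.
Set h = 0: 2√h₀ = (0.0263/A) t_empty ⇒ t_empty = 2A√h₀/0.0263.
t_empty = 2·2.07·√5.37/0.0263 = 4.1400·2.3173/0.0263 = 364.78 s.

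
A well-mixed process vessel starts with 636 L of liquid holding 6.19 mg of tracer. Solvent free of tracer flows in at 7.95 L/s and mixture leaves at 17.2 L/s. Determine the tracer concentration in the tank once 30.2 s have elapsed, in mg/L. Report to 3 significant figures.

0.00592 mg/L

Total volume: dV/dt = Q_in − Q_out = -9.2500 L/s, so V(t) = 636 − 9.2500 t and V(30.2) = 356.65 L.
Species balance (pure solvent in): dm/dt = −Q_out · m/V(t).
dm/m = −Q_out dt/(V₀ − 9.2500 t); integrating gives ln(m/m₀) = −(Q_out/(Q_in−Q_out)) ln(V/V₀).
m = m₀ (V₀/V)^(Q_out/(Q_in−Q_out)) = 6.19 × (636/356.65)^(-1.8595) = 2.1114 mg.
C = m/V = 2.1114/356.65 = 0.0059200 mg/L.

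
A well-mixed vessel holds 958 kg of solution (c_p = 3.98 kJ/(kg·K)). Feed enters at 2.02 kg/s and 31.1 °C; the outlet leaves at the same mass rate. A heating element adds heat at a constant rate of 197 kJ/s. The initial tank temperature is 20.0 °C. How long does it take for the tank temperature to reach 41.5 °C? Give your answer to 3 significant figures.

Energy balance: M c_p dT/dt = ṁ c_p (T_in − T) + 197.
τ = M/ṁ = 474.26 s; T_ss = T_in + Q̇/(ṁ c_p) = 55.604 °C.
T(t) = T_ss + (T₀ − T_ss) e^(−t/τ). Set T = 41.5:
e^(−t/τ) = (41.5 − 55.604)/(20.0 − 55.604) = 0.39613
t = −474.26 · ln(0.39613) = 439.17 s.

439 s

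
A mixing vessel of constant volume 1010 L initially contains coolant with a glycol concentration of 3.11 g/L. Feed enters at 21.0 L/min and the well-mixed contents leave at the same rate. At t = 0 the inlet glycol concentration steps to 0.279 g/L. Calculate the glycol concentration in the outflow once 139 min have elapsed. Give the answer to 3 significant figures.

0.436 g/L

Species balance on the tank: V dC/dt = Q(C_in − C).
So dC/dt = (C_in − C)/τ with τ = V/Q = 1010/21.0 = 48.095 min.
Integrating: C(t) = C_in + (C₀ − C_in) e^(−t/τ).
C(139) = 0.279 + (3.11 − 0.279)·e^(−139/48.095) = 0.279 + (2.8310)·0.055571 = 0.43632 g/L.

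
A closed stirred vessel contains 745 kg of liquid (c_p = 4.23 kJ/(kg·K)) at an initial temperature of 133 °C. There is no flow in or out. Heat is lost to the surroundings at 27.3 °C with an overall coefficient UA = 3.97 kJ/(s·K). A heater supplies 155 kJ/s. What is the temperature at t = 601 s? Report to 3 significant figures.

First-law balance (no shaft work): M c_p dT/dt = −UA(T − T_amb) + Q̇.
dT/dt = (T_ss − T)/τ with T_ss = T_amb + Q̇/UA = 27.3 + 155/3.97 = 66.343 °C, τ = M c_p/UA = 745·4.23/3.97 = 793.79 s.
Solution: T(t) = T_ss + (T₀ − T_ss) e^(−t/τ).
T(601) = 66.343 + (66.657)·0.46901 = 97.606 °C.

97.6 °C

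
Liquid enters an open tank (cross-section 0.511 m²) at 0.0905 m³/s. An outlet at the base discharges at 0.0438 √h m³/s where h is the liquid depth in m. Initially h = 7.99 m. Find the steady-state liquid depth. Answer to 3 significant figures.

4.27 m

Volume balance on the tank: A dh/dt = Q_in − 0.0438 √h. At steady state dh/dt = 0:
Q_in = 0.0438 √h_ss ⇒ √h_ss = 0.0905/0.0438 = 2.0662.
h_ss = 2.0662² = 4.2692 m. (Since h₀ = 7.99 m > h_ss, the level will fall toward this value.)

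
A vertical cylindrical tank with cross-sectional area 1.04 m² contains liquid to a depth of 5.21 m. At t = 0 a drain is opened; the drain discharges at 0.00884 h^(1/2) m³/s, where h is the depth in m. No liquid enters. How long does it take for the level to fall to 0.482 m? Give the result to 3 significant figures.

Mass balance (ρ constant): A dh/dt = −0.00884 √h.
∫ h^(−1/2) dh = −(0.00884/A) ∫ dt, giving 2√h = 2√h₀ − (0.00884/A) t.
t = 2A(√h₀ − √h)/0.00884 = 2·1.04·(√5.21 − √0.482)/0.00884
  = 2.0800 × (2.2825 − 0.69426) / 0.00884 = 373.71 s.

374 s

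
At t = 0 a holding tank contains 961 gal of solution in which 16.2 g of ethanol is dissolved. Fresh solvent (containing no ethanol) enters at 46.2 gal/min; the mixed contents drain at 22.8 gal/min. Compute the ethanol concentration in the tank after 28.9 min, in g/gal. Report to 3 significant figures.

Total volume: dV/dt = Q_in − Q_out = 23.400 gal/min, so V(t) = 961 + 23.400 t and V(28.9) = 1637.3 gal.
Species balance (pure solvent in): dm/dt = −Q_out · m/V(t).
dm/m = −Q_out dt/(V₀ + 23.400 t); integrating gives ln(m/m₀) = −(Q_out/(Q_in−Q_out)) ln(V/V₀).
m = m₀ (V₀/V)^(Q_out/(Q_in−Q_out)) = 16.2 × (961/1637.3)^(0.97436) = 9.6395 g.
C = m/V = 9.6395/1637.3 = 0.0058876 g/gal.

0.00589 g/gal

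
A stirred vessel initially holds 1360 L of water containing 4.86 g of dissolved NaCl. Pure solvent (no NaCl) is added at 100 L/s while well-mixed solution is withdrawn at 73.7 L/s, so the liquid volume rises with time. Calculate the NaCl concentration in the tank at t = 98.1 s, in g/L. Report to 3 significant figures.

6.26e-05 g/L

Total volume: dV/dt = Q_in − Q_out = 26.300 L/s, so V(t) = 1360 + 26.300 t and V(98.1) = 3940.0 L.
No NaCl enters, so dm/dt = −Q_out · (m/V).
dm/m = −Q_out dt/(V₀ + 26.300 t); integrating gives ln(m/m₀) = −(Q_out/(Q_in−Q_out)) ln(V/V₀).
m = m₀ (V₀/V)^(Q_out/(Q_in−Q_out)) = 4.86 × (1360/3940.0)^(2.8023) = 0.24666 g.
C = m/V = 0.24666/3940.0 = 6.2603e-05 g/L.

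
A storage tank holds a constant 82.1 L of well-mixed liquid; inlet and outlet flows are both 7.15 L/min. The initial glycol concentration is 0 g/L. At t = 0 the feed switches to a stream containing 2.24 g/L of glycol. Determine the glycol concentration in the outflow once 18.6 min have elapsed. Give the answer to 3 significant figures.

1.80 g/L

Accumulation = in − out for the solute gives V dC/dt = Q(C_in − C).
Time constant τ = V/Q = 82.1/7.15 = 11.483 min.
Integrating: C(t) = C_in + (C₀ − C_in) e^(−t/τ).
C(18.6) = 2.24 + (0 − 2.24)·e^(−18.6/11.483) = 2.24 + (-2.2400)·0.19793 = 1.7966 g/L.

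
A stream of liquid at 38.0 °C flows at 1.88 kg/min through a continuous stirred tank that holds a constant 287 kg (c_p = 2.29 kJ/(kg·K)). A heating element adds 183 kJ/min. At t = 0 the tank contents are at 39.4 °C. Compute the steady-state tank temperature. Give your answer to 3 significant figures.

M c_p dT/dt = ṁ c_p (T_in − T) + Q̇.
At steady state dT/dt = 0 ⇒ T_ss = T_in + Q̇/(ṁ c_p) = 38.0 + 183/(1.88·2.29) = 80.507 °C.

80.5 °C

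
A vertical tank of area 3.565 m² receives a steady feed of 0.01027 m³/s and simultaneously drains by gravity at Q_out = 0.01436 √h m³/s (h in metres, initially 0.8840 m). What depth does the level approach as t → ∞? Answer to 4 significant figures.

A dh/dt = Q_in − 0.01436 √h. Steady state requires inflow = outflow:
Q_in = 0.01436 √h_ss ⇒ √h_ss = 0.01027/0.01436 = 0.715181.
h_ss = 0.715181² = 0.511484 m. (Since h₀ = 0.8840 m > h_ss, the level will fall toward this value.)

0.5115 m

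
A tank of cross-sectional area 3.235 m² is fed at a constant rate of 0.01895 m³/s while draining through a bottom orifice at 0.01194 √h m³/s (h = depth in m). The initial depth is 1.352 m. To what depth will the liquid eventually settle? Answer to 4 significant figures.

2.519 m

Level balance: A dh/dt = 0.01895 − 0.01194 √h. Setting dh/dt = 0:
Q_in = 0.01194 √h_ss ⇒ √h_ss = 0.01895/0.01194 = 1.58710.
h_ss = 1.58710² = 2.51889 m. (Since h₀ = 1.352 m < h_ss, the level will rise toward this value.)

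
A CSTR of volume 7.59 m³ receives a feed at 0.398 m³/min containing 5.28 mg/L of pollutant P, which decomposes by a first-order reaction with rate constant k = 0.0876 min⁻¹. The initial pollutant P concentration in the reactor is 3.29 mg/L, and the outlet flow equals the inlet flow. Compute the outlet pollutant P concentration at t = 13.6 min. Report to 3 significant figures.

Accumulation = in − out − consumed: V dC/dt = Q C_in − Q C − k V C.
dC/dt = (Q/V) C_in − (Q/V + k) C; effective rate a = Q/V + k = 0.052437 + 0.0876 = 0.14004 min⁻¹.
C_ss = Q C_in/(Q + kV) = 1.9771 mg/L; C(t) = C_ss + (C₀ − C_ss) e^(−a t).
C(13.6) = 1.9771 + (1.3129)·e^(−0.14004·13.6) = 1.9771 + (1.3129)·0.14890 = 2.1726 mg/L.

2.17 mg/L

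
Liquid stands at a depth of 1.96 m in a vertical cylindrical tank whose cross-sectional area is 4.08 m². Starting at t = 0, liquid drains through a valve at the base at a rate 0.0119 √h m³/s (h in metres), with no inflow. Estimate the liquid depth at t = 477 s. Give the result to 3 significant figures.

0.496 m

Accumulation of liquid (constant cross-section A): A dh/dt = −0.0119 √h.
This is separable: 2 d(√h)/dt = −0.0119/A, so √h = √h₀ − (0.0119/(2A)) t.
√h = √1.96 − 0.0119·477/(2·4.08) = 1.4000 − 0.69563 = 0.70437.
h = 0.70437² = 0.49614 m.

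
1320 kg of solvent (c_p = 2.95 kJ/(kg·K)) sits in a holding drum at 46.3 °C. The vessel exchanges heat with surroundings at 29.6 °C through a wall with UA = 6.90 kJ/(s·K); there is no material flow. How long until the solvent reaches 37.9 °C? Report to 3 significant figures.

Lumped-capacitance energy balance: M c_p dT/dt = UA(T_amb − T).
τ = M c_p/UA = 564.35 s; T_ss = T_amb = 29.600 °C.
T(t) = T_ss + (T₀ − T_ss)e^(−t/τ); set T = 37.9:
t = −τ ln[(T − T_ss)/(T₀ − T_ss)] = −564.35 · ln(0.49701) = 394.57 s.

395 s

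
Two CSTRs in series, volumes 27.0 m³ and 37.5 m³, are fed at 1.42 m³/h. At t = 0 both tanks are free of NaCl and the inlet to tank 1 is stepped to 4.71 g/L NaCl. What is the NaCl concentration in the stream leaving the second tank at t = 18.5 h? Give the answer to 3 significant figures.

Each tank obeys Vᵢ dCᵢ/dt = Q(Cᵢ₋₁ − Cᵢ), so τᵢ = Vᵢ/Q.
τ₁ = 27.0/1.42 = 19.014 h; τ₂ = 37.5/1.42 = 26.408 h.
Solving the cascade with C₁(0)=C₂(0)=0 gives C₂(t) = C_in[1 − (τ₁ e^(−t/τ₁) − τ₂ e^(−t/τ₂))/(τ₁ − τ₂)].
At t = 18.5: e^(−t/τ₁) = 0.37796, e^(−t/τ₂) = 0.49632.
C₂ = 4.71·[1 − (19.014·0.37796 − 26.408·0.49632)/(-7.3944)] = 4.71·0.19933 = 0.93883 g/L.

0.939 g/L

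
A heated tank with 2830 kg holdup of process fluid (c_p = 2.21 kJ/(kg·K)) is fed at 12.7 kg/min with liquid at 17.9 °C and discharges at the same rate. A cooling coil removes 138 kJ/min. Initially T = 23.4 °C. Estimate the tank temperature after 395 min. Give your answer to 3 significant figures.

Heat balance on the well-mixed liquid: M c_p dT/dt = ṁ c_p (T_in − T) − 138.
τ = M/ṁ = 222.83 min; T_ss = T_in − Q̇/(ṁ c_p) = 17.9 − 138/(12.7·2.21) = 12.983 °C.
T approaches T_ss exponentially: T(t) = T_ss + (T₀ − T_ss) e^(−t/τ).
T(395) = 12.983 + (10.417)·e^(−395/222.83) = 12.983 + (10.417)·0.16989 = 14.753 °C.

14.8 °C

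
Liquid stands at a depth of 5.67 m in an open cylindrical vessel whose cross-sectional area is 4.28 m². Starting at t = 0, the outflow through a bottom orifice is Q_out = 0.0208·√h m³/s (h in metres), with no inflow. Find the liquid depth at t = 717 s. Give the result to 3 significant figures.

With no inflow, A dh/dt = −0.0208 √h.
Separate and integrate: 2(√h − √h₀) = −(0.0208/A) t.
√h = √5.67 − 0.0208·717/(2·4.28) = 2.3812 − 1.7422 = 0.63893.
h = 0.63893² = 0.40824 m.

0.408 m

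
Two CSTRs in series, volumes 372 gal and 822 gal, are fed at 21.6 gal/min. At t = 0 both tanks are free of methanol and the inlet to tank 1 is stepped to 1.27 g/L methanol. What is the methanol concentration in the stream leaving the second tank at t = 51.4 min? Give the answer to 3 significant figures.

Time constants: τᵢ = Vᵢ/Q for each well-mixed tank.
τ₁ = 372/21.6 = 17.222 min; τ₂ = 822/21.6 = 38.056 min.
Tank 1: C₁ = C_in(1 − e^(−t/τ₁)). Tank 2 (τ₁ ≠ τ₂): C₂ = C_in[1 − (τ₁ e^(−t/τ₁) − τ₂ e^(−t/τ₂))/(τ₁ − τ₂)].
At t = 51.4: e^(−t/τ₁) = 0.050564, e^(−t/τ₂) = 0.25907.
C₂ = 1.27·[1 − (17.222·0.050564 − 38.056·0.25907)/(-20.833)] = 1.27·0.56856 = 0.72208 g/L.

0.722 g/L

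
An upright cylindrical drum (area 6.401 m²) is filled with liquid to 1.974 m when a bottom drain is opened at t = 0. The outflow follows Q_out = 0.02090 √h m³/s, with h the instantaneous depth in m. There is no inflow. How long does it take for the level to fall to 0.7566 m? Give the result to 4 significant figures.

Mass balance (ρ constant): A dh/dt = −0.02090 √h.
Separate and integrate: 2(√h − √h₀) = −(0.02090/A) t.
t = 2A(√h₀ − √h)/0.02090 = 2·6.401·(√1.974 − √0.7566)/0.02090
  = 12.8020 × (1.40499 − 0.869828) / 0.02090 = 327.807 s.

327.8 s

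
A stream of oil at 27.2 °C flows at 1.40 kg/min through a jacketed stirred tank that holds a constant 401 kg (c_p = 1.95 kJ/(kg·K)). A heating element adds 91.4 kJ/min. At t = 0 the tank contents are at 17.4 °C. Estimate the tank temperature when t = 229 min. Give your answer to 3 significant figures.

41.2 °C

First-law balance (no shaft work): M c_p dT/dt = ṁ c_p (T_in − T) + 91.4.
τ = M/ṁ = 286.43 min; T_ss = T_in + Q̇/(ṁ c_p) = 27.2 + 91.4/(1.40·1.95) = 60.680 °C.
Solution: T(t) = T_ss + (T₀ − T_ss) e^(−t/τ).
T(229) = 60.680 + (-43.280)·e^(−229/286.43) = 60.680 + (-43.280)·0.44955 = 41.223 °C.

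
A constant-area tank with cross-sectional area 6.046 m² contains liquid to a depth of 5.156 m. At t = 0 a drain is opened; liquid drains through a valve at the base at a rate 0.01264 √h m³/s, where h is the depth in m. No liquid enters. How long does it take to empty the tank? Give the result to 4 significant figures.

2172 s

A dh/dt = −Q_out = −0.01264 √h.
∫ h^(−1/2) dh = −(0.01264/A) ∫ dt, giving 2√h = 2√h₀ − (0.01264/A) t.
Tank is empty when √h = 0: t_empty = 2A√h₀/0.01264.
t_empty = 2·6.046·√5.156/0.01264 = 12.0920·2.27068/0.01264 = 2172.24 s.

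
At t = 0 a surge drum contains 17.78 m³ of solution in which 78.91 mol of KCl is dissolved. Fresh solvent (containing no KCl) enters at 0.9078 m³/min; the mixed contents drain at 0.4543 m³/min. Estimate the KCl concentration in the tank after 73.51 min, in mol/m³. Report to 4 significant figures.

Let m(t) be the amount of KCl. Volume: V(t) = V₀ + (Q_in − Q_out) t = 17.78 + 0.453500 t; V(73.51) = 51.1168 m³.
Species balance (pure solvent in): dm/dt = −Q_out · m/V(t).
dm/m = −Q_out dt/(V₀ + 0.453500 t); integrating gives ln(m/m₀) = −(Q_out/(Q_in−Q_out)) ln(V/V₀).
m = m₀ (V₀/V)^(Q_out/(Q_in−Q_out)) = 78.91 × (17.78/51.1168)^(1.00176) = 27.3963 mol.
C = m/V = 27.3963/51.1168 = 0.535954 mol/m³.

0.5360 mol/m³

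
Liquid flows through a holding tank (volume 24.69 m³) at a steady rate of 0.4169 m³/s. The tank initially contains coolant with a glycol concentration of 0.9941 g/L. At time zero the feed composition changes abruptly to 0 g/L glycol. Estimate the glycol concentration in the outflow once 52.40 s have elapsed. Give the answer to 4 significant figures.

Species balance on the tank: V dC/dt = Q(C_in − C).
Time constant τ = V/Q = 24.69/0.4169 = 59.2228 s.
Solution: C(t) = C_in + (C₀ − C_in) e^(−t/τ).
C(52.40) = 0 + (0.9941 − 0)·e^(−52.40/59.2228) = 0 + (0.994100)·0.412799 = 0.410364 g/L.

0.4104 g/L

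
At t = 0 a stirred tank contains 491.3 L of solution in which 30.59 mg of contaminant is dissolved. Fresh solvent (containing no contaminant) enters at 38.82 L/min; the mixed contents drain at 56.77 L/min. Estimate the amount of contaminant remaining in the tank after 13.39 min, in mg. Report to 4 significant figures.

Total volume: dV/dt = Q_in − Q_out = -17.9500 L/min, so V(t) = 491.3 − 17.9500 t and V(13.39) = 250.949 L.
Species balance (pure solvent in): dm/dt = −Q_out · m/V(t).
dm/m = −Q_out dt/(V₀ − 17.9500 t); integrating gives ln(m/m₀) = −(Q_out/(Q_in−Q_out)) ln(V/V₀).
m = m₀ (V₀/V)^(Q_out/(Q_in−Q_out)) = 30.59 × (491.3/250.949)^(-3.16267) = 3.65457 mg.

3.655 mg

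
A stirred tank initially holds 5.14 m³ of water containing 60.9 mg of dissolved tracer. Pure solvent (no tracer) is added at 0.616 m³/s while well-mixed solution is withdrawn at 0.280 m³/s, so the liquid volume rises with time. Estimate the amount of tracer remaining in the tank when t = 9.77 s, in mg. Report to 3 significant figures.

Let m(t) be the amount of tracer. Volume: V(t) = V₀ + (Q_in − Q_out) t = 5.14 + 0.33600 t; V(9.77) = 8.4227 m³.
Species balance (pure solvent in): dm/dt = −Q_out · m/V(t).
dm/m = −Q_out dt/(V₀ + 0.33600 t); integrating gives ln(m/m₀) = −(Q_out/(Q_in−Q_out)) ln(V/V₀).
m = m₀ (V₀/V)^(Q_out/(Q_in−Q_out)) = 60.9 × (5.14/8.4227)^(0.83333) = 40.353 mg.

40.4 mg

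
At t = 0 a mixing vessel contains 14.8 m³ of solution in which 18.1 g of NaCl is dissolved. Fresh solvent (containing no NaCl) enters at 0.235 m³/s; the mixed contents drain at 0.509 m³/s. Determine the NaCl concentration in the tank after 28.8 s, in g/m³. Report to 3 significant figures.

0.636 g/m³

Let m(t) be the amount of NaCl. Volume: V(t) = V₀ + (Q_in − Q_out) t = 14.8 − 0.27400 t; V(28.8) = 6.9088 m³.
Species balance (pure solvent in): dm/dt = −Q_out · m/V(t).
dm/m = −Q_out dt/(V₀ − 0.27400 t); integrating gives ln(m/m₀) = −(Q_out/(Q_in−Q_out)) ln(V/V₀).
m = m₀ (V₀/V)^(Q_out/(Q_in−Q_out)) = 18.1 × (14.8/6.9088)^(-1.8577) = 4.3960 g.
C = m/V = 4.3960/6.9088 = 0.63628 g/m³.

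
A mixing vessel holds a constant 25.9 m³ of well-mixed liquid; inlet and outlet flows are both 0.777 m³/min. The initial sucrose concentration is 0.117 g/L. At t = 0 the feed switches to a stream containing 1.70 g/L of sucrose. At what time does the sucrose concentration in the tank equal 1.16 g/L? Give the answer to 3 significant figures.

Species balance on the tank: V dC/dt = Q(C_in − C), so τ = V/Q = 33.333 min.
C(t) = C_in + (C₀ − C_in) e^(−t/τ). Set C = 1.16 and solve for t:
e^(−t/τ) = (C − C_in)/(C₀ − C_in) = (1.16 − 1.70)/(0.117 − 1.70) = 0.34112
t = −τ ln(…) = 33.333 × 1.0755 = 35.850 min.

35.9 min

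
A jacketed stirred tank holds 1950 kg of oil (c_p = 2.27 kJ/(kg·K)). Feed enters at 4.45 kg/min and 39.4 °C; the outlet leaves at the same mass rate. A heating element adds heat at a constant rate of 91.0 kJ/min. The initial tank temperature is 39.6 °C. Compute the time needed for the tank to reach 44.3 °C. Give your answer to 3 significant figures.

334 min

M c_p dT/dt = ṁ c_p (T_in − T) + Q̇.
τ = M/ṁ = 438.20 min; T_ss = T_in + Q̇/(ṁ c_p) = 48.409 °C.
T(t) = T_ss + (T₀ − T_ss) e^(−t/τ). Set T = 44.3:
e^(−t/τ) = (44.3 − 48.409)/(39.6 − 48.409) = 0.46643
t = −438.20 · ln(0.46643) = 334.20 min.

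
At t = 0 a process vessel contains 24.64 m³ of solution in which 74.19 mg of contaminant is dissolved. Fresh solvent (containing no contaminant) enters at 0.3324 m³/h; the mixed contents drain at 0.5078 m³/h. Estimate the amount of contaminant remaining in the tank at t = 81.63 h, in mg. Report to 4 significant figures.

5.975 mg

Total volume: dV/dt = Q_in − Q_out = -0.175400 m³/h, so V(t) = 24.64 − 0.175400 t and V(81.63) = 10.3221 m³.
Solute balance: dm/dt = 0 − Q_out C = −Q_out m/V(t).
dm/m = −Q_out dt/(V₀ − 0.175400 t); integrating gives ln(m/m₀) = −(Q_out/(Q_in−Q_out)) ln(V/V₀).
m = m₀ (V₀/V)^(Q_out/(Q_in−Q_out)) = 74.19 × (24.64/10.3221)^(-2.89510) = 5.97540 mg.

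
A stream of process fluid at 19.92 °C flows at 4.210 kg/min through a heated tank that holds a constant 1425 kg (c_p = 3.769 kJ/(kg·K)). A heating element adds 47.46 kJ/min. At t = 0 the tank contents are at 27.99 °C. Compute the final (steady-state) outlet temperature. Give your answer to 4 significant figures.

Energy balance: M c_p dT/dt = ṁ c_p (T_in − T) + 47.46.
At steady state dT/dt = 0 ⇒ T_ss = T_in + Q̇/(ṁ c_p) = 19.92 + 47.46/(4.210·3.769) = 22.9110 °C.

22.91 °C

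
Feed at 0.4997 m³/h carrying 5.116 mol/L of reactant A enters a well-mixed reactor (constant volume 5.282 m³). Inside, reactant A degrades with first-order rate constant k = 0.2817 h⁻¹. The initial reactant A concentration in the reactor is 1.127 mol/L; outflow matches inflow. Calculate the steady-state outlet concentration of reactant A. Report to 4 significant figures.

1.286 mol/L

Species balance: V dC/dt = Q C_in − Q C − k V C.
Steady state (dC/dt = 0): C_ss = Q C_in/(Q + kV) = C_in/(1 + kV/Q).
C_ss = 0.4997·5.116/(0.4997 + 0.2817·5.282) = 2.55647/1.98764 = 1.28618 mol/L.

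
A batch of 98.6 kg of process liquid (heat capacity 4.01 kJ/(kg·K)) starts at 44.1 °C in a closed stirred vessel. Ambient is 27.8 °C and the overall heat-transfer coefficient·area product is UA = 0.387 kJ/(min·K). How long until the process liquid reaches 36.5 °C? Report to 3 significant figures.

Energy balance: M c_p dT/dt = −UA(T − T_amb).
τ = M c_p/UA = 1021.7 min; T_ss = T_amb = 27.800 °C.
T(t) = T_ss + (T₀ − T_ss)e^(−t/τ); set T = 36.5:
t = −τ ln[(T − T_ss)/(T₀ − T_ss)] = −1021.7 · ln(0.53374) = 641.45 min.

641 min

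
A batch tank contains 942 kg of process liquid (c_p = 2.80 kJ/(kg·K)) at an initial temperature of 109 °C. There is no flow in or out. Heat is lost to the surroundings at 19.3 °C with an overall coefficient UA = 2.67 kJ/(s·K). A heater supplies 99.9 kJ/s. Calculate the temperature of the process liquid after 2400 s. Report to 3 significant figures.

M c_p dT/dt = −UA(T − T_amb) + Q̇.
dT/dt = (T_ss − T)/τ with T_ss = T_amb + Q̇/UA = 19.3 + 99.9/2.67 = 56.716 °C, τ = M c_p/UA = 942·2.80/2.67 = 987.87 s.
T approaches T_ss exponentially: T(t) = T_ss + (T₀ − T_ss) e^(−t/τ).
T(2400) = 56.716 + (52.284)·0.088083 = 61.321 °C.

61.3 °C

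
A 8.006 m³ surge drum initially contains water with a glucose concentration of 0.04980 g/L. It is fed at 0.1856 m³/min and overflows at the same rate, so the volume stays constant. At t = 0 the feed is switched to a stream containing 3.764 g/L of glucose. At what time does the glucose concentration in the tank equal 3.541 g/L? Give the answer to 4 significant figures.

121.3 min

Species balance: V dC/dt = Q(C_in − C) ⇒ τ = V/Q = 43.1358 min.
C(t) = C_in + (C₀ − C_in) e^(−t/τ). Set C = 3.541 and solve for t:
e^(−t/τ) = (C − C_in)/(C₀ − C_in) = (3.541 − 3.764)/(0.04980 − 3.764) = 0.0600398
t = −τ ln(…) = 43.1358 × 2.81275 = 121.330 min.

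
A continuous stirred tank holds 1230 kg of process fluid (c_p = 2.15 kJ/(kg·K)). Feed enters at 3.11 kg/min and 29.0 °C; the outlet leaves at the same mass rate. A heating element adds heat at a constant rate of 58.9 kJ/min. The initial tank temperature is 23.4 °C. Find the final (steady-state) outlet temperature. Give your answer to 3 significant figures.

37.8 °C

Energy balance: M c_p dT/dt = ṁ c_p (T_in − T) + 58.9.
At steady state dT/dt = 0 ⇒ T_ss = T_in + Q̇/(ṁ c_p) = 29.0 + 58.9/(3.11·2.15) = 37.809 °C.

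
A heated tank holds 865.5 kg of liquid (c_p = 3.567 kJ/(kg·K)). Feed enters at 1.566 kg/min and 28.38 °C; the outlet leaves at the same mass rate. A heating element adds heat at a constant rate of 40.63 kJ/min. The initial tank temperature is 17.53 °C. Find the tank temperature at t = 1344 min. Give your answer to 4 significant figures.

M c_p dT/dt = ṁ c_p (T_in − T) + Q̇.
τ = M/ṁ = 552.682 min; T_ss = T_in + Q̇/(ṁ c_p) = 28.38 + 40.63/(1.566·3.567) = 35.6536 °C.
T approaches T_ss exponentially: T(t) = T_ss + (T₀ − T_ss) e^(−t/τ).
T(1344) = 35.6536 + (-18.1236)·e^(−1344/552.682) = 35.6536 + (-18.1236)·0.0878804 = 34.0609 °C.

34.06 °C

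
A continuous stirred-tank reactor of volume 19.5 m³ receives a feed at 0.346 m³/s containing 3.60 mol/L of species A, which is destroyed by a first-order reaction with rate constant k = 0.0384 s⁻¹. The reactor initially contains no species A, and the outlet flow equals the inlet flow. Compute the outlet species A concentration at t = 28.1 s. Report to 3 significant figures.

0.903 mol/L

Accumulation = in − out − consumed: V dC/dt = Q C_in − Q C − k V C.
dC/dt = (Q/V) C_in − (Q/V + k) C; effective rate a = Q/V + k = 0.017744 + 0.0384 = 0.056144 s⁻¹.
C_ss = Q C_in/(Q + kV) = 1.1377 mol/L; C(t) = C_ss + (C₀ − C_ss) e^(−a t).
C(28.1) = 1.1377 + (-1.1377)·e^(−0.056144·28.1) = 1.1377 + (-1.1377)·0.20646 = 0.90284 mol/L.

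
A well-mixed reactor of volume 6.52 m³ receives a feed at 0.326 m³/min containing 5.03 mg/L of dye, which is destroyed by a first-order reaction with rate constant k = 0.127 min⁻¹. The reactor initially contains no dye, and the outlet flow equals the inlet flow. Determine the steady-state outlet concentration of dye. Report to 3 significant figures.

V dC/dt = Q(C_in − C) − k V C.
Steady state (dC/dt = 0): C_ss = Q C_in/(Q + kV) = C_in/(1 + kV/Q).
C_ss = 0.326·5.03/(0.326 + 0.127·6.52) = 1.6398/1.1540 = 1.4209 mg/L.

1.42 mg/L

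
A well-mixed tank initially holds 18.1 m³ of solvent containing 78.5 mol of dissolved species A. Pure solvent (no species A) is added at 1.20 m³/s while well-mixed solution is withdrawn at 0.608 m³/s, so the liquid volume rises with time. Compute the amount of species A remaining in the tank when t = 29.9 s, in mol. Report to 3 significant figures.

Let m(t) be the amount of species A. Volume: V(t) = V₀ + (Q_in − Q_out) t = 18.1 + 0.59200 t; V(29.9) = 35.801 m³.
No species A enters, so dm/dt = −Q_out · (m/V).
Separate: dm/m = −Q_out dt/V(t) ⇒ ln(m/m₀) = −(Q_out/(Q_in−Q_out)) ln(V/V₀).
m = m₀ (V₀/V)^(Q_out/(Q_in−Q_out)) = 78.5 × (18.1/35.801)^(1.0270) = 38.963 mol.

39.0 mol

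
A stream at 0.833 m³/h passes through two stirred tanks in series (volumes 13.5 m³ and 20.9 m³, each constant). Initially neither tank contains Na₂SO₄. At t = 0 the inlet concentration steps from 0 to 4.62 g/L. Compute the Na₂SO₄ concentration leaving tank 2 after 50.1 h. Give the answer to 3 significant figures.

Each tank obeys Vᵢ dCᵢ/dt = Q(Cᵢ₋₁ − Cᵢ), so τᵢ = Vᵢ/Q.
τ₁ = 13.5/0.833 = 16.206 h; τ₂ = 20.9/0.833 = 25.090 h.
Solving the cascade with C₁(0)=C₂(0)=0 gives C₂(t) = C_in[1 − (τ₁ e^(−t/τ₁) − τ₂ e^(−t/τ₂))/(τ₁ − τ₂)].
At t = 50.1: e^(−t/τ₁) = 0.045440, e^(−t/τ₂) = 0.13577.
C₂ = 4.62·[1 − (16.206·0.045440 − 25.090·0.13577)/(-8.8836)] = 4.62·0.69945 = 3.2314 g/L.

3.23 g/L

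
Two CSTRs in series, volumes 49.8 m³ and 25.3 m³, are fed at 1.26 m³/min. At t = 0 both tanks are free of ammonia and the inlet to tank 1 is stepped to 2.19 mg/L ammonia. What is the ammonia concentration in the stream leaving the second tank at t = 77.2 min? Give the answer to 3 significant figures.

Each tank obeys Vᵢ dCᵢ/dt = Q(Cᵢ₋₁ − Cᵢ), so τᵢ = Vᵢ/Q.
τ₁ = 49.8/1.26 = 39.524 min; τ₂ = 25.3/1.26 = 20.079 min.
Tank 1: C₁ = C_in(1 − e^(−t/τ₁)). Tank 2 (τ₁ ≠ τ₂): C₂ = C_in[1 − (τ₁ e^(−t/τ₁) − τ₂ e^(−t/τ₂))/(τ₁ − τ₂)].
At t = 77.2: e^(−t/τ₁) = 0.14181, e^(−t/τ₂) = 0.021392.
C₂ = 2.19·[1 − (39.524·0.14181 − 20.079·0.021392)/(19.444)] = 2.19·0.73384 = 1.6071 mg/L.

1.61 mg/L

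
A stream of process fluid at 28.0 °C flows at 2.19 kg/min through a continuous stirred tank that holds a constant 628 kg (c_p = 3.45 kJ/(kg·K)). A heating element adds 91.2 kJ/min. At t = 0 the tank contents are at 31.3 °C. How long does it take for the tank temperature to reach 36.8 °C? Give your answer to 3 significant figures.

Heat balance on the well-mixed liquid: M c_p dT/dt = ṁ c_p (T_in − T) + 91.2.
τ = M/ṁ = 286.76 min; T_ss = T_in + Q̇/(ṁ c_p) = 40.071 °C.
T(t) = T_ss + (T₀ − T_ss) e^(−t/τ). Set T = 36.8:
e^(−t/τ) = (36.8 − 40.071)/(31.3 − 40.071) = 0.37291
t = −286.76 · ln(0.37291) = 282.86 min.

283 min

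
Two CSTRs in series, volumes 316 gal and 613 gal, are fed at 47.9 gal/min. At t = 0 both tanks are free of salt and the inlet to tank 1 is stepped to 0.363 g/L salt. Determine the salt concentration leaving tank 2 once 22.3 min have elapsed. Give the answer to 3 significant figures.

Time constants: τᵢ = Vᵢ/Q for each well-mixed tank.
τ₁ = 316/47.9 = 6.5971 min; τ₂ = 613/47.9 = 12.797 min.
Tank 1: C₁ = C_in(1 − e^(−t/τ₁)). Tank 2 (τ₁ ≠ τ₂): C₂ = C_in[1 − (τ₁ e^(−t/τ₁) − τ₂ e^(−t/τ₂))/(τ₁ − τ₂)].
At t = 22.3: e^(−t/τ₁) = 0.034038, e^(−t/τ₂) = 0.17508.
C₂ = 0.363·[1 − (6.5971·0.034038 − 12.797·0.17508)/(-6.2004)] = 0.363·0.67486 = 0.24497 g/L.

0.245 g/L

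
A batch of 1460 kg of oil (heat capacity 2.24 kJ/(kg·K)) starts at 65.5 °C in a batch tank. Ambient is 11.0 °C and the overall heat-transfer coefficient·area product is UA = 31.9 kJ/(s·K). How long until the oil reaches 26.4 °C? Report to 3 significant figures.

Lumped-capacitance energy balance: M c_p dT/dt = UA(T_amb − T).
τ = M c_p/UA = 102.52 s; T_ss = T_amb = 11.000 °C.
T(t) = T_ss + (T₀ − T_ss)e^(−t/τ); set T = 26.4:
t = −τ ln[(T − T_ss)/(T₀ − T_ss)] = −102.52 · ln(0.28257) = 129.57 s.

130 s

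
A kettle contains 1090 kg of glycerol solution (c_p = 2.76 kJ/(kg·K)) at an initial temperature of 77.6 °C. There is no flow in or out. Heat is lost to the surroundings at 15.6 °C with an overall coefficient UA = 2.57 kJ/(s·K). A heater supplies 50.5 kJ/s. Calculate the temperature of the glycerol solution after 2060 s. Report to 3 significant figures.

42.5 °C

M c_p dT/dt = −UA(T − T_amb) + Q̇.
dT/dt = (T_ss − T)/τ with T_ss = T_amb + Q̇/UA = 15.6 + 50.5/2.57 = 35.250 °C, τ = M c_p/UA = 1090·2.76/2.57 = 1170.6 s.
Solution: T(t) = T_ss + (T₀ − T_ss) e^(−t/τ).
T(2060) = 35.250 + (42.350)·0.17208 = 42.537 °C.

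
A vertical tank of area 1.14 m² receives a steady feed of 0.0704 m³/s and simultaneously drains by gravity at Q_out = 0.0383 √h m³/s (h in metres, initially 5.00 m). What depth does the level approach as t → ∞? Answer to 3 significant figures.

3.38 m

A dh/dt = Q_in − 0.0383 √h. Steady state requires inflow = outflow:
Q_in = 0.0383 √h_ss ⇒ √h_ss = 0.0704/0.0383 = 1.8381.
h_ss = 1.8381² = 3.3787 m. (Since h₀ = 5.00 m > h_ss, the level will fall toward this value.)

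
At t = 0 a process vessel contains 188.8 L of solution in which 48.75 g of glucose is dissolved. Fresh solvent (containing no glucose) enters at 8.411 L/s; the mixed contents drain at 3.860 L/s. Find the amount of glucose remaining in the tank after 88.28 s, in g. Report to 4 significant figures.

Let m(t) be the amount of glucose. Volume: V(t) = V₀ + (Q_in − Q_out) t = 188.8 + 4.55100 t; V(88.28) = 590.562 L.
Species balance (pure solvent in): dm/dt = −Q_out · m/V(t).
Separate: dm/m = −Q_out dt/V(t) ⇒ ln(m/m₀) = −(Q_out/(Q_in−Q_out)) ln(V/V₀).
m = m₀ (V₀/V)^(Q_out/(Q_in−Q_out)) = 48.75 × (188.8/590.562)^(0.848165) = 18.5314 g.

18.53 g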